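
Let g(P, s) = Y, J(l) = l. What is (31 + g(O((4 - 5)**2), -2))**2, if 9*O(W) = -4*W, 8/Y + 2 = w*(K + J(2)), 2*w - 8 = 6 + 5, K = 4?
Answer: 2934369/3025 ≈ 970.04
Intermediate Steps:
w = 19/2 (w = 4 + (6 + 5)/2 = 4 + (1/2)*11 = 4 + 11/2 = 19/2 ≈ 9.5000)
Y = 8/55 (Y = 8/(-2 + 19*(4 + 2)/2) = 8/(-2 + (19/2)*6) = 8/(-2 + 57) = 8/55 ≈ 0.14545)
O(W) = -4*W/9 (O(W) = (-4*W)/9 = -4*W/9)
g(P, s) = 8/55
(31 + g(O((4 - 5)**2), -2))**2 = (31 + 8/55)**2 = (1713/55)**2 = 2934369/3025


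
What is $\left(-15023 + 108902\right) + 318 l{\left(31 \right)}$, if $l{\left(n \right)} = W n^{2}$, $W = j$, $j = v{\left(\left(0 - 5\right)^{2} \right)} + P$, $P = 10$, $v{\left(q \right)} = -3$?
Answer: $2233065$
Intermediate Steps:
$j = 7$ ($j = -3 + 10 = 7$)
$W = 7$
$l{\left(n \right)} = 7 n^{2}$
$\left(-15023 + 108902\right) + 318 l{\left(31 \right)} = \left(-15023 + 108902\right) + 318 \cdot 7 \cdot 31^{2} = 93879 + 318 \cdot 7 \cdot 961 = 93879 + 318 \cdot 6727 = 93879 + 2139186 = 2233065$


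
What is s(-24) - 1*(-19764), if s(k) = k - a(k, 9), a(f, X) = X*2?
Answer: 19722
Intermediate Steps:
a(f, X) = 2*X
s(k) = -18 + k (s(k) = k - 2*9 = k - 1*18 = k - 18 = -18 + k)
s(-24) - 1*(-19764) = (-18 - 24) - 1*(-19764) = -42 + 19764 = 19722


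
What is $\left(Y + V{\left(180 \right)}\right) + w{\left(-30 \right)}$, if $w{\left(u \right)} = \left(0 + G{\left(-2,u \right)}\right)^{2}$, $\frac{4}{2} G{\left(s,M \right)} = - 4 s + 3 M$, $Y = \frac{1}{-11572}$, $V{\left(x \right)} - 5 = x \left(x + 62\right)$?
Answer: $\frac{523586711}{11572} \approx 45246.0$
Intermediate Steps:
$V{\left(x \right)} = 5 + x \left(62 + x\right)$ ($V{\left(x \right)} = 5 + x \left(x + 62\right) = 5 + x \left(62 + x\right)$)
$Y = - \frac{1}{11572} \approx -8.6415 \cdot 10^{-5}$
$G{\left(s,M \right)} = - 2 s + \frac{3 M}{2}$ ($G{\left(s,M \right)} = \frac{- 4 s + 3 M}{2} = - 2 s + \frac{3 M}{2}$)
$w{\left(u \right)} = \left(4 + \frac{3 u}{2}\right)^{2}$ ($w{\left(u \right)} = \left(0 + \left(\left(-2\right) \left(-2\right) + \frac{3 u}{2}\right)\right)^{2} = \left(0 + \left(4 + \frac{3 u}{2}\right)\right)^{2} = \left(4 + \frac{3 u}{2}\right)^{2}$)
$\left(Y + V{\left(180 \right)}\right) + w{\left(-30 \right)} = \left(- \frac{1}{11572} + \left(5 + 180^{2} + 62 \cdot 180\right)\right) + \frac{\left(8 + 3 \left(-30\right)\right)^{2}}{4} = \left(- \frac{1}{11572} + \left(5 + 32400 + 11160\right)\right) + \frac{\left(8 - 90\right)^{2}}{4} = \left(- \frac{1}{11572} + 43565\right) + \frac{\left(-82\right)^{2}}{4} = \frac{504134179}{11572} + \frac{1}{4} \cdot 6724 = \frac{504134179}{11572} + 1681 = \frac{523586711}{11572}$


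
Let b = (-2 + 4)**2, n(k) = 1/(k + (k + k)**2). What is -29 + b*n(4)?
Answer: -492/17 ≈ -28.941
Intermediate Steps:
n(k) = 1/(k + 4*k**2) (n(k) = 1/(k + (2*k)**2) = 1/(k + 4*k**2))
b = 4 (b = 2**2 = 4)
-29 + b*n(4) = -29 + 4*(1/(4*(1 + 4*4))) = -29 + 4*(1/(4*(1 + 16))) = -29 + 4*((1/4)/17) = -29 + 4*((1/4)*(1/17)) = -29 + 4*(1/68) = -29 + 1/17 = -492/17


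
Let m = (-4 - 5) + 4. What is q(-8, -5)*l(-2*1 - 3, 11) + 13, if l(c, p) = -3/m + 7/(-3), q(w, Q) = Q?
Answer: 65/3 ≈ 21.667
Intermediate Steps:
m = -5 (m = -9 + 4 = -5)
l(c, p) = -26/15 (l(c, p) = -3/(-5) + 7/(-3) = -3*(-⅕) + 7*(-⅓) = ⅗ - 7/3 = -26/15)
q(-8, -5)*l(-2*1 - 3, 11) + 13 = -5*(-26/15) + 13 = 26/3 + 13 = 65/3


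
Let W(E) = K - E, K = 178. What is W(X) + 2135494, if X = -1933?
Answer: 2137605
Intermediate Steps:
W(E) = 178 - E
W(X) + 2135494 = (178 - 1*(-1933)) + 2135494 = (178 + 1933) + 2135494 = 2111 + 2135494 = 2137605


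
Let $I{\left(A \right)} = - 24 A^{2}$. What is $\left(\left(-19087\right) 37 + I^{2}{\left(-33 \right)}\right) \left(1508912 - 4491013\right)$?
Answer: $-2034938834825977$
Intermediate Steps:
$\left(\left(-19087\right) 37 + I^{2}{\left(-33 \right)}\right) \left(1508912 - 4491013\right) = \left(\left(-19087\right) 37 + \left(- 24 \left(-33\right)^{2}\right)^{2}\right) \left(1508912 - 4491013\right) = \left(-706219 + \left(\left(-24\right) 1089\right)^{2}\right) \left(-2982101\right) = \left(-706219 + \left(-26136\right)^{2}\right) \left(-2982101\right) = \left(-706219 + 683090496\right) \left(-2982101\right) = 682384277 \left(-2982101\right) = -2034938834825977$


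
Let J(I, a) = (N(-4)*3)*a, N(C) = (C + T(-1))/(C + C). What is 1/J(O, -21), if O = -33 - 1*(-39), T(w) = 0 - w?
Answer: -8/189 ≈ -0.042328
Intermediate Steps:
T(w) = -w
O = 6 (O = -33 + 39 = 6)
N(C) = (1 + C)/(2*C) (N(C) = (C - 1*(-1))/(C + C) = (C + 1)/((2*C)) = (1 + C)*(1/(2*C)) = (1 + C)/(2*C))
J(I, a) = 9*a/8 (J(I, a) = (((1/2)*(1 - 4)/(-4))*3)*a = (((1/2)*(-1/4)*(-3))*3)*a = ((3/8)*3)*a = 9*a/8)
1/J(O, -21) = 1/((9/8)*(-21)) = 1/(-189/8) = -8/189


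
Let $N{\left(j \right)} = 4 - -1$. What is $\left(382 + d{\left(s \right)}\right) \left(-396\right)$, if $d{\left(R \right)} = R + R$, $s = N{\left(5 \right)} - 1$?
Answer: $-154440$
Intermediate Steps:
$N{\left(j \right)} = 5$ ($N{\left(j \right)} = 4 + 1 = 5$)
$s = 4$ ($s = 5 - 1 = 4$)
$d{\left(R \right)} = 2 R$
$\left(382 + d{\left(s \right)}\right) \left(-396\right) = \left(382 + 2 \cdot 4\right) \left(-396\right) = \left(382 + 8\right) \left(-396\right) = 390 \left(-396\right) = -154440$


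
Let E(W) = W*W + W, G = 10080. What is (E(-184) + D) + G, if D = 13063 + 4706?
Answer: 61521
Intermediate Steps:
D = 17769
E(W) = W + W**2 (E(W) = W**2 + W = W + W**2)
(E(-184) + D) + G = (-184*(1 - 184) + 17769) + 10080 = (-184*(-183) + 17769) + 10080 = (33672 + 17769) + 10080 = 51441 + 10080 = 61521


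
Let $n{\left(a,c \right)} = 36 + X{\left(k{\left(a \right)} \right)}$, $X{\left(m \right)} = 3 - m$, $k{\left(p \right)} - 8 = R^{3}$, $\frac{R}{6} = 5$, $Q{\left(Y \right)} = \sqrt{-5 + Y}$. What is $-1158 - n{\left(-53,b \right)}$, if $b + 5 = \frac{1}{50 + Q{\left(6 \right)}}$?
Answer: $25811$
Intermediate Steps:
$R = 30$ ($R = 6 \cdot 5 = 30$)
$b = - \frac{254}{51}$ ($b = -5 + \frac{1}{50 + \sqrt{-5 + 6}} = -5 + \frac{1}{50 + \sqrt{1}} = -5 + \frac{1}{50 + 1} = -5 + \frac{1}{51} = - \frac{254}{51} \approx -4.9804$)
$k{\left(p \right)} = 27008$ ($k{\left(p \right)} = 8 + 30^{3} = 8 + 27000 = 27008$)
$n{\left(a,c \right)} = -26969$ ($n{\left(a,c \right)} = 36 + \left(3 - 27008\right) = 36 - 27005 = -26969$)
$-1158 - n{\left(-53,b \right)} = -1158 - -26969 = -1158 + 26969 = 25811$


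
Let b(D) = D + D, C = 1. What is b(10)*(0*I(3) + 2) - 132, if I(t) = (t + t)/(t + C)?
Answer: -92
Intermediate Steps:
b(D) = 2*D
I(t) = 2*t/(1 + t) (I(t) = (t + t)/(t + 1) = (2*t)/(1 + t) = 2*t/(1 + t))
b(10)*(0*I(3) + 2) - 132 = (2*10)*(0*(2*3/(1 + 3)) + 2) - 132 = 20*(0*(2*3/4) + 2) - 132 = 20*(0*(2*3*(¼)) + 2) - 132 = 20*(0*(3/2) + 2) - 132 = 20*(0 + 2) - 132 = 20*2 - 132 = 40 - 132 = -92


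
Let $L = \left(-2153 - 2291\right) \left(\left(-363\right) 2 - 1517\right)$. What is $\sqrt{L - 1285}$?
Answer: $\sqrt{9966607} \approx 3157.0$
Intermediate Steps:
$L = 9967892$ ($L = - 4444 \left(-726 - 1517\right) = \left(-4444\right) \left(-2243\right) = 9967892$)
$\sqrt{L - 1285} = \sqrt{9967892 - 1285} = \sqrt{9966607}$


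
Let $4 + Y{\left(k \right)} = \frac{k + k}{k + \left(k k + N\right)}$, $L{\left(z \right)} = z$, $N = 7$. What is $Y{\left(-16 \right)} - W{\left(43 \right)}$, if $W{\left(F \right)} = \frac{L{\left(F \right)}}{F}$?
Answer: $- \frac{1267}{247} \approx -5.1296$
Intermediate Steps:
$W{\left(F \right)} = 1$ ($W{\left(F \right)} = \frac{F}{F} = 1$)
$Y{\left(k \right)} = -4 + \frac{2 k}{7 + k + k^{2}}$ ($Y{\left(k \right)} = -4 + \frac{k + k}{k + \left(k k + 7\right)} = -4 + \frac{2 k}{k + \left(k^{2} + 7\right)} = -4 + \frac{2 k}{k + \left(7 + k^{2}\right)} = -4 + \frac{2 k}{7 + k + k^{2}}$)
$Y{\left(-16 \right)} - W{\left(43 \right)} = \frac{2 \left(-14 - -16 - 2 \left(-16\right)^{2}\right)}{7 - 16 + \left(-16\right)^{2}} - 1 = \frac{2 \left(-14 + 16 - 512\right)}{7 - 16 + 256} - 1 = \frac{2 \left(-14 + 16 - 512\right)}{247} - 1 = 2 \cdot \frac{1}{247} \left(-510\right) - 1 = - \frac{1020}{247} - 1 = - \frac{1267}{247}$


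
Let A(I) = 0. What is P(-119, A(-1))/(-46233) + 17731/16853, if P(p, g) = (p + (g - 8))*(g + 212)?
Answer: 1273507495/779164749 ≈ 1.6345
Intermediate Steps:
P(p, g) = (212 + g)*(-8 + g + p) (P(p, g) = (p + (-8 + g))*(212 + g) = (-8 + g + p)*(212 + g) = (212 + g)*(-8 + g + p))
P(-119, A(-1))/(-46233) + 17731/16853 = (-1696 + 0² + 204*0 + 212*(-119) + 0*(-119))/(-46233) + 17731/16853 = (-1696 + 0 + 0 - 25228 + 0)*(-1/46233) + 17731*(1/16853) = -26924*(-1/46233) + 17731/16853 = 26924/46233 + 17731/16853 = 1273507495/779164749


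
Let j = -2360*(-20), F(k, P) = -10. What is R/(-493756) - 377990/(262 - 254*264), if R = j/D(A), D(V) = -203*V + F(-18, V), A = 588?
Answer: 1392459337601335/246059196895421 ≈ 5.6590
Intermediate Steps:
D(V) = -10 - 203*V (D(V) = -203*V - 10 = -10 - 203*V)
j = 47200
R = -23600/59687 (R = 47200/(-10 - 203*588) = 47200/(-10 - 119364) = 47200/(-119374) = 47200*(-1/119374) = -23600/59687 ≈ -0.39540)
R/(-493756) - 377990/(262 - 254*264) = -23600/59687/(-493756) - 377990/(262 - 254*264) = -23600/59687*(-1/493756) - 377990/(262 - 67056) = 5900/7367703593 - 377990/(-66794) = 5900/7367703593 - 377990*(-1/66794) = 5900/7367703593 + 188995/33397 = 1392459337601335/246059196895421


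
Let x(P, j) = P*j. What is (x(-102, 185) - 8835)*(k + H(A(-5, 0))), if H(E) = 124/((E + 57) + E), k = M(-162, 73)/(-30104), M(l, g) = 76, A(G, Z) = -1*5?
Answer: -25830230355/353722 ≈ -73024.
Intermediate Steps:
A(G, Z) = -5
k = -19/7526 (k = 76/(-30104) = 76*(-1/30104) = -19/7526 ≈ -0.0025246)
H(E) = 124/(57 + 2*E) (H(E) = 124/((57 + E) + E) = 124/(57 + 2*E))
(x(-102, 185) - 8835)*(k + H(A(-5, 0))) = (-102*185 - 8835)*(-19/7526 + 124/(57 + 2*(-5))) = (-18870 - 8835)*(-19/7526 + 124/(57 - 10)) = -27705*(-19/7526 + 124/47) = -27705*932331/353722 = -25830230355/353722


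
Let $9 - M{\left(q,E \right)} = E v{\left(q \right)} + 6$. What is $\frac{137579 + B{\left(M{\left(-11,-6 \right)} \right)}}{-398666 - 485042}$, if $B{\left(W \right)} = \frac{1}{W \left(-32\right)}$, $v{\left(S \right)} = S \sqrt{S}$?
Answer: $- \frac{70330384799}{451751529600} + \frac{11 i \sqrt{11}}{225875764800} \approx -0.15568 + 1.6152 \cdot 10^{-10} i$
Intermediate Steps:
$v{\left(S \right)} = S^{\frac{3}{2}}$
$M{\left(q,E \right)} = 3 - E q^{\frac{3}{2}}$ ($M{\left(q,E \right)} = 9 - \left(E q^{\frac{3}{2}} + 6\right) = 9 - \left(6 + E q^{\frac{3}{2}}\right) = 3 - E q^{\frac{3}{2}}$)
$B{\left(W \right)} = - \frac{1}{32 W}$ ($B{\left(W \right)} = \frac{1}{\left(-32\right) W} = - \frac{1}{32 W}$)
$\frac{137579 + B{\left(M{\left(-11,-6 \right)} \right)}}{-398666 - 485042} = \frac{137579 - \frac{1}{32 \left(3 - - 6 \left(-11\right)^{\frac{3}{2}}\right)}}{-398666 - 485042} = \frac{137579 - \frac{1}{32 \left(3 - - 6 \left(- 11 i \sqrt{11}\right)\right)}}{-883708} = \left(137579 - \frac{1}{32 \left(3 - 66 i \sqrt{11}\right)}\right) \left(- \frac{1}{883708}\right) = - \frac{137579}{883708} + \frac{1}{28278656 \left(3 - 66 i \sqrt{11}\right)}$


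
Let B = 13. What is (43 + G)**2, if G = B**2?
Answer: 44944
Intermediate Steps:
G = 169 (G = 13**2 = 169)
(43 + G)**2 = (43 + 169)**2 = 212**2 = 44944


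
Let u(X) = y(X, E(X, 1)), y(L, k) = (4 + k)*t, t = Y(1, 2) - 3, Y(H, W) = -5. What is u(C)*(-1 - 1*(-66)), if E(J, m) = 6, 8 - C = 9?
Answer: -5200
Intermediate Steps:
C = -1 (C = 8 - 1*9 = 8 - 9 = -1)
t = -8 (t = -5 - 3 = -8)
y(L, k) = -32 - 8*k (y(L, k) = (4 + k)*(-8) = -32 - 8*k)
u(X) = -80 (u(X) = -32 - 8*6 = -32 - 48 = -80)
u(C)*(-1 - 1*(-66)) = -80*(-1 - 1*(-66)) = -80*(-1 + 66) = -80*65 = -5200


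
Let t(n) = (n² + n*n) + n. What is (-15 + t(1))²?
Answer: 144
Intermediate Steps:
t(n) = n + 2*n² (t(n) = (n² + n²) + n = 2*n² + n = n + 2*n²)
(-15 + t(1))² = (-15 + 1*(1 + 2*1))² = (-15 + 1*(1 + 2))² = (-15 + 1*3)² = (-15 + 3)² = (-12)² = 144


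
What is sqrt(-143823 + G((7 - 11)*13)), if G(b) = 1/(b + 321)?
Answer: I*sqrt(10407175834)/269 ≈ 379.24*I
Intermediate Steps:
G(b) = 1/(321 + b)
sqrt(-143823 + G((7 - 11)*13)) = sqrt(-143823 + 1/(321 + (7 - 11)*13)) = sqrt(-143823 + 1/(321 - 4*13)) = sqrt(-143823 + 1/(321 - 52)) = sqrt(-143823 + 1/269) = sqrt(-38688386/269) = I*sqrt(10407175834)/269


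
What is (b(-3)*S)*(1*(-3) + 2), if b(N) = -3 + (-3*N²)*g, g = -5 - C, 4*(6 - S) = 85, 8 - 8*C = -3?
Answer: 82533/32 ≈ 2579.2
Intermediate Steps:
C = 11/8 (C = 1 - ⅛*(-3) = 1 + 3/8 = 11/8 ≈ 1.3750)
S = -61/4 (S = 6 - ¼*85 = 6 - 85/4 = -61/4 ≈ -15.250)
g = -51/8 (g = -5 - 1*11/8 = -5 - 11/8 = -51/8 ≈ -6.3750)
b(N) = -3 + 153*N²/8 (b(N) = -3 - 3*N²*(-51/8) = -3 + 153*N²/8)
(b(-3)*S)*(1*(-3) + 2) = ((-3 + (153/8)*(-3)²)*(-61/4))*(1*(-3) + 2) = ((-3 + (153/8)*9)*(-61/4))*(-3 + 2) = ((-3 + 1377/8)*(-61/4))*(-1) = ((1353/8)*(-61/4))*(-1) = -82533/32*(-1) = 82533/32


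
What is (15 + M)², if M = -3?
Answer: 144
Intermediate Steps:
(15 + M)² = (15 - 3)² = 12² = 144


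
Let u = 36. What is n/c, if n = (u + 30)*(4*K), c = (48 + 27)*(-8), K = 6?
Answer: -66/25 ≈ -2.6400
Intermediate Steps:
c = -600 (c = 75*(-8) = -600)
n = 1584 (n = (36 + 30)*(4*6) = 66*24 = 1584)
n/c = 1584/(-600) = 1584*(-1/600) = -66/25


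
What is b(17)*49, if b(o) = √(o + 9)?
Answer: 49*√26 ≈ 249.85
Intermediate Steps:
b(o) = √(9 + o)
b(17)*49 = √(9 + 17)*49 = √26*49 = 49*√26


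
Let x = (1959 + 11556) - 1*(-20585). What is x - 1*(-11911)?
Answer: 46011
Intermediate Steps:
x = 34100 (x = 13515 + 20585 = 34100)
x - 1*(-11911) = 34100 - 1*(-11911) = 34100 + 11911 = 46011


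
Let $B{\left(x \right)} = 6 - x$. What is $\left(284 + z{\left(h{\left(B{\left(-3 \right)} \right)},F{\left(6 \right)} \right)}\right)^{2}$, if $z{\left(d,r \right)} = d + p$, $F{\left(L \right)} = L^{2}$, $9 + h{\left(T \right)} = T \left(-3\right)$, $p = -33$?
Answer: $46225$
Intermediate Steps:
$h{\left(T \right)} = -9 - 3 T$ ($h{\left(T \right)} = -9 + T \left(-3\right) = -9 - 3 T$)
$z{\left(d,r \right)} = -33 + d$ ($z{\left(d,r \right)} = d - 33 = -33 + d$)
$\left(284 + z{\left(h{\left(B{\left(-3 \right)} \right)},F{\left(6 \right)} \right)}\right)^{2} = \left(284 - \left(42 + 3 \left(6 - -3\right)\right)\right)^{2} = \left(284 - \left(42 + 3 \left(6 + 3\right)\right)\right)^{2} = \left(284 - 69\right)^{2} = 215^{2} = 46225$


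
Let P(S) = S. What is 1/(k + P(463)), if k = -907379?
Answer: -1/906916 ≈ -1.1026e-6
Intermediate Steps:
1/(k + P(463)) = 1/(-907379 + 463) = 1/(-906916) = -1/906916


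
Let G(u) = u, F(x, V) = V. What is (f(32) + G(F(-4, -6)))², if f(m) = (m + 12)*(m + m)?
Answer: 7896100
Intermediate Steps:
f(m) = 2*m*(12 + m) (f(m) = (12 + m)*(2*m) = 2*m*(12 + m))
(f(32) + G(F(-4, -6)))² = (2*32*(12 + 32) - 6)² = (2*32*44 - 6)² = (2816 - 6)² = 2810² = 7896100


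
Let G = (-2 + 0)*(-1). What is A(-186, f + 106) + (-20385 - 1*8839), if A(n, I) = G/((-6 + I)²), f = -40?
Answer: -52603199/1800 ≈ -29224.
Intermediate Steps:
G = 2 (G = -2*(-1) = 2)
A(n, I) = 2/(-6 + I)² (A(n, I) = 2/((-6 + I)²) = 2/(-6 + I)²)
A(-186, f + 106) + (-20385 - 1*8839) = 2/(-6 + (-40 + 106))² + (-20385 - 1*8839) = 2/(-6 + 66)² + (-20385 - 8839) = 2/60² - 29224 = 2*(1/3600) - 29224 = 1/1800 - 29224 = -52603199/1800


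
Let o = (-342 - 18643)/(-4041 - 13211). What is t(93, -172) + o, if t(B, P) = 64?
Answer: 1123113/17252 ≈ 65.100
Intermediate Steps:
o = 18985/17252 (o = -18985/(-17252) = -18985*(-1/17252) = 18985/17252 ≈ 1.1005)
t(93, -172) + o = 64 + 18985/17252 = 1123113/17252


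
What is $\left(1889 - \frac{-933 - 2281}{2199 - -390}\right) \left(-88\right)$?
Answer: $- \frac{430657480}{2589} \approx -1.6634 \cdot 10^{5}$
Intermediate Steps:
$\left(1889 - \frac{-933 - 2281}{2199 - -390}\right) \left(-88\right) = \left(1889 - - \frac{3214}{2199 + 390}\right) \left(-88\right) = \left(1889 - - \frac{3214}{2589}\right) \left(-88\right) = \left(1889 + \frac{3214}{2589}\right) \left(-88\right) = \frac{4893835}{2589} \left(-88\right) = - \frac{430657480}{2589}$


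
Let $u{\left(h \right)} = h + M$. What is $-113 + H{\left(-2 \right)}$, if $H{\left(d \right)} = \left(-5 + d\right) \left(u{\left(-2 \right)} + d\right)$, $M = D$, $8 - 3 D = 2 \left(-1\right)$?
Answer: $- \frac{325}{3} \approx -108.33$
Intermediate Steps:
$D = \frac{10}{3}$ ($D = \frac{8}{3} - \frac{2 \left(-1\right)}{3} = \frac{8}{3} - - \frac{2}{3} = \frac{8}{3} + \frac{2}{3} = \frac{10}{3} \approx 3.3333$)
$M = \frac{10}{3} \approx 3.3333$
$u{\left(h \right)} = \frac{10}{3} + h$ ($u{\left(h \right)} = h + \frac{10}{3} = \frac{10}{3} + h$)
$H{\left(d \right)} = \left(-5 + d\right) \left(\frac{4}{3} + d\right)$ ($H{\left(d \right)} = \left(-5 + d\right) \left(\left(\frac{10}{3} - 2\right) + d\right) = \left(-5 + d\right) \left(\frac{4}{3} + d\right)$)
$-113 + H{\left(-2 \right)} = -113 - \left(- \frac{2}{3} - 4\right) = -113 + \left(- \frac{20}{3} + 4 + \frac{22}{3}\right) = -113 + \frac{14}{3} = - \frac{325}{3}$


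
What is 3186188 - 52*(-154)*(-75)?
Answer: 2585588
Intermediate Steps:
3186188 - 52*(-154)*(-75) = 3186188 - (-8008)*(-75) = 3186188 - 1*600600 = 3186188 - 600600 = 2585588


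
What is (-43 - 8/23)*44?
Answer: -43868/23 ≈ -1907.3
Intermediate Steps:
(-43 - 8/23)*44 = -997/23*44 = -43868/23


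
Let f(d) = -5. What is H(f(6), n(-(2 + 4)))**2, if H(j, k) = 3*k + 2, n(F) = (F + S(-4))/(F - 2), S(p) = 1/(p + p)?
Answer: 75625/4096 ≈ 18.463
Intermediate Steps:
S(p) = 1/(2*p)
n(F) = (-1/8 + F)/(-2 + F) (n(F) = (F + (1/2)/(-4))/(F - 2) = (F + (1/2)*(-1/4))/(-2 + F) = (F - 1/8)/(-2 + F) = (-1/8 + F)/(-2 + F))
H(j, k) = 2 + 3*k
H(f(6), n(-(2 + 4)))**2 = (2 + 3*((-1/8 - (2 + 4))/(-2 - (2 + 4))))**2 = (2 + 3*((-1/8 - 1*6)/(-2 - 1*6)))**2 = (2 + 3*((-1/8 - 6)/(-2 - 6)))**2 = (2 + 3*(-49/8/(-8)))**2 = (2 + 3*(-1/8*(-49/8)))**2 = (2 + 3*(49/64))**2 = (2 + 147/64)**2 = (275/64)**2 = 75625/4096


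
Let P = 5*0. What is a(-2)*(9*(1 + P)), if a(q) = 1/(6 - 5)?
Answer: 9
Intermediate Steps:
P = 0
a(q) = 1 (a(q) = 1/1 = 1)
a(-2)*(9*(1 + P)) = 1*(9*(1 + 0)) = 1*(9*1) = 1*9 = 9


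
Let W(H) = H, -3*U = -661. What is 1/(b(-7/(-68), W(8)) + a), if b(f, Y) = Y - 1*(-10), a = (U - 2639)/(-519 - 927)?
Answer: 2169/42670 ≈ 0.050832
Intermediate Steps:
U = 661/3 (U = -1/3*(-661) = 661/3 ≈ 220.33)
a = 3628/2169 (a = (661/3 - 2639)/(-519 - 927) = -7256/3/(-1446) = -7256/3*(-1/1446) = 3628/2169 ≈ 1.6727)
b(f, Y) = 10 + Y (b(f, Y) = Y + 10 = 10 + Y)
1/(b(-7/(-68), W(8)) + a) = 1/((10 + 8) + 3628/2169) = 1/(18 + 3628/2169) = 1/(42670/2169) = 2169/42670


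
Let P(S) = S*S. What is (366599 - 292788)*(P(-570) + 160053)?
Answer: 35794865883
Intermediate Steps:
P(S) = S²
(366599 - 292788)*(P(-570) + 160053) = (366599 - 292788)*((-570)² + 160053) = 73811*(324900 + 160053) = 73811*484953 = 35794865883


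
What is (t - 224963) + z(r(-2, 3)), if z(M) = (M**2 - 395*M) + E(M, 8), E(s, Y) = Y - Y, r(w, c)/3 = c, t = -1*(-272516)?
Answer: 44079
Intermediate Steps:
t = 272516
r(w, c) = 3*c
E(s, Y) = 0
z(M) = M**2 - 395*M (z(M) = (M**2 - 395*M) + 0 = M**2 - 395*M)
(t - 224963) + z(r(-2, 3)) = (272516 - 224963) + (3*3)*(-395 + 3*3) = 47553 + 9*(-395 + 9) = 47553 + 9*(-386) = 47553 - 3474 = 44079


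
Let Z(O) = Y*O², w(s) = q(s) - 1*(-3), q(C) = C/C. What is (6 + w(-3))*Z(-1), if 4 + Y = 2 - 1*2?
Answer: -40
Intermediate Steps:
q(C) = 1
Y = -4 (Y = -4 + (2 - 1*2) = -4 + (2 - 2) = -4 + 0 = -4)
w(s) = 4 (w(s) = 1 - 1*(-3) = 1 + 3 = 4)
Z(O) = -4*O²
(6 + w(-3))*Z(-1) = (6 + 4)*(-4*(-1)²) = 10*(-4*1) = 10*(-4) = -40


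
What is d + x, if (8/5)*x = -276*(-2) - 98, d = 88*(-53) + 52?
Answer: -17313/4 ≈ -4328.3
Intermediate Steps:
d = -4612 (d = -4664 + 52 = -4612)
x = 1135/4 (x = 5*(-276*(-2) - 98)/8 = 5*(-46*(-12) - 98)/8 = 5*(552 - 98)/8 = (5/8)*454 = 1135/4 ≈ 283.75)
d + x = -4612 + 1135/4 = -17313/4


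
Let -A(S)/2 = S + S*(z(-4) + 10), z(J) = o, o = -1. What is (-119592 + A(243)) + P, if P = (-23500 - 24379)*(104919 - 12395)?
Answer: -4430081048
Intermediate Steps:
z(J) = -1
P = -4429956596 (P = -47879*92524 = -4429956596)
A(S) = -20*S (A(S) = -2*(S + S*(-1 + 10)) = -2*(S + S*9) = -2*(S + 9*S) = -20*S)
(-119592 + A(243)) + P = (-119592 - 20*243) - 4429956596 = (-119592 - 4860) - 4429956596 = -124452 - 4429956596 = -4430081048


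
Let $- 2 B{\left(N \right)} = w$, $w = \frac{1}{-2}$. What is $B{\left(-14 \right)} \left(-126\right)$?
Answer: $- \frac{63}{2} \approx -31.5$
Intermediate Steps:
$w = - \frac{1}{2} \approx -0.5$
$B{\left(N \right)} = \frac{1}{4}$ ($B{\left(N \right)} = \left(- \frac{1}{2}\right) \left(- \frac{1}{2}\right) = \frac{1}{4}$)
$B{\left(-14 \right)} \left(-126\right) = \frac{1}{4} \left(-126\right) = - \frac{63}{2}$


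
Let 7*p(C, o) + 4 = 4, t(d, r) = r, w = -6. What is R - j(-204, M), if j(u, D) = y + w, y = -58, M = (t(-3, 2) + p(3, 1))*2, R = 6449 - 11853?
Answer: -5340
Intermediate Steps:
R = -5404
p(C, o) = 0 (p(C, o) = -4/7 + (⅐)*4 = -4/7 + 4/7 = 0)
M = 4 (M = (2 + 0)*2 = 2*2 = 4)
j(u, D) = -64 (j(u, D) = -58 - 6 = -64)
R - j(-204, M) = -5404 - 1*(-64) = -5404 + 64 = -5340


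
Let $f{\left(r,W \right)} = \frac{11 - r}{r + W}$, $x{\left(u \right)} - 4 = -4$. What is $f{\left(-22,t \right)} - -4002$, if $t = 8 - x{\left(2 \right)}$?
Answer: $\frac{55995}{14} \approx 3999.6$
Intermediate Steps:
$x{\left(u \right)} = 0$ ($x{\left(u \right)} = 4 - 4 = 0$)
$t = 8$ ($t = 8 - 0 = 8 + 0 = 8$)
$f{\left(r,W \right)} = \frac{11 - r}{W + r}$
$f{\left(-22,t \right)} - -4002 = \frac{11 - -22}{8 - 22} - -4002 = \frac{11 + 22}{-14} + 4002 = \left(- \frac{1}{14}\right) 33 + 4002 = - \frac{33}{14} + 4002 = \frac{55995}{14}$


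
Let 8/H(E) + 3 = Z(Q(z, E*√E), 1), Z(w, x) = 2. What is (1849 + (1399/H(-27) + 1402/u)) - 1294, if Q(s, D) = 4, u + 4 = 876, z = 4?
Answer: 332871/872 ≈ 381.73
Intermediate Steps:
u = 872 (u = -4 + 876 = 872)
H(E) = -8 (H(E) = 8/(-3 + 2) = 8/(-1) = 8*(-1) = -8)
(1849 + (1399/H(-27) + 1402/u)) - 1294 = (1849 + (1399/(-8) + 1402/872)) - 1294 = (1849 + (1399*(-⅛) + 1402*(1/872))) - 1294 = (1849 + (-1399/8 + 701/436)) - 1294 = (1849 - 151089/872) - 1294 = 1461239/872 - 1294 = 332871/872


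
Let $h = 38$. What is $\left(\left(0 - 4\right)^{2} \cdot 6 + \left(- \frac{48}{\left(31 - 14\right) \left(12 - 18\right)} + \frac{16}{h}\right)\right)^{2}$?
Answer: $\frac{979439616}{104329} \approx 9388.0$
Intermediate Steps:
$\left(\left(0 - 4\right)^{2} \cdot 6 + \left(- \frac{48}{\left(31 - 14\right) \left(12 - 18\right)} + \frac{16}{h}\right)\right)^{2} = \left(\left(0 - 4\right)^{2} \cdot 6 - \left(- \frac{8}{19} + 48 \frac{1}{\left(12 - 18\right) \left(31 - 14\right)}\right)\right)^{2} = \left(\left(-4\right)^{2} \cdot 6 - \left(- \frac{8}{19} + \frac{48}{17 \left(-6\right)}\right)\right)^{2} = \left(16 \cdot 6 - \left(- \frac{8}{19} + \frac{48}{-102}\right)\right)^{2} = \left(96 + \left(\left(-48\right) \left(- \frac{1}{102}\right) + \frac{8}{19}\right)\right)^{2} = \left(96 + \left(\frac{8}{17} + \frac{8}{19}\right)\right)^{2} = \left(96 + \frac{288}{323}\right)^{2} = \left(\frac{31296}{323}\right)^{2} = \frac{979439616}{104329}$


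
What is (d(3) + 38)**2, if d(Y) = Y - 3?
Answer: 1444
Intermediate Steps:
d(Y) = -3 + Y
(d(3) + 38)**2 = ((-3 + 3) + 38)**2 = (0 + 38)**2 = 38**2 = 1444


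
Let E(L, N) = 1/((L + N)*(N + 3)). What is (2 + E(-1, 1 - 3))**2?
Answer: 25/9 ≈ 2.7778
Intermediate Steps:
E(L, N) = 1/((3 + N)*(L + N)) (E(L, N) = 1/((L + N)*(3 + N)) = 1/((3 + N)*(L + N)))
(2 + E(-1, 1 - 3))**2 = (2 + 1/((1 - 3)**2 + 3*(-1) + 3*(1 - 3) - (1 - 3)))**2 = (2 + 1/((-2)**2 - 3 + 3*(-2) - 1*(-2)))**2 = (2 + 1/(4 - 3 - 6 + 2))**2 = (2 + 1/(-3))**2 = (2 - 1/3)**2 = (5/3)**2 = 25/9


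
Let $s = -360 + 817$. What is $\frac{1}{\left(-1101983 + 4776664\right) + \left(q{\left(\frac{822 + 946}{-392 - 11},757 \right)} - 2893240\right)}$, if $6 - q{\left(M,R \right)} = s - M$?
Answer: $\frac{31}{24210554} \approx 1.2804 \cdot 10^{-6}$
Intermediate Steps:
$s = 457$
$q{\left(M,R \right)} = -451 + M$ ($q{\left(M,R \right)} = 6 - \left(457 - M\right) = 6 + \left(-457 + M\right) = -451 + M$)
$\frac{1}{\left(-1101983 + 4776664\right) + \left(q{\left(\frac{822 + 946}{-392 - 11},757 \right)} - 2893240\right)} = \frac{1}{\left(-1101983 + 4776664\right) - \left(2893691 - \frac{822 + 946}{-392 - 11}\right)} = \frac{1}{3674681 - \left(2893691 + \frac{136}{31}\right)} = \frac{1}{3674681 + \left(\left(-451 + 1768 \left(- \frac{1}{403}\right)\right) - 2893240\right)} = \frac{1}{3674681 - \frac{89704557}{31}} = \frac{1}{\frac{24210554}{31}} = \frac{31}{24210554}$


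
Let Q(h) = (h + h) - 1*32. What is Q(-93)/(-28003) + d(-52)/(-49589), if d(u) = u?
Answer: 12266558/1388640767 ≈ 0.0088335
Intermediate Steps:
Q(h) = -32 + 2*h (Q(h) = 2*h - 32 = -32 + 2*h)
Q(-93)/(-28003) + d(-52)/(-49589) = (-32 + 2*(-93))/(-28003) - 52/(-49589) = (-32 - 186)*(-1/28003) - 52*(-1/49589) = -218*(-1/28003) + 52/49589 = 218/28003 + 52/49589 = 12266558/1388640767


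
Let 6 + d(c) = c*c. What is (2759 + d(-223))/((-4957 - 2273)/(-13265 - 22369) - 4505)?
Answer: -155845299/13376995 ≈ -11.650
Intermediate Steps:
d(c) = -6 + c² (d(c) = -6 + c*c = -6 + c²)
(2759 + d(-223))/((-4957 - 2273)/(-13265 - 22369) - 4505) = (2759 + (-6 + (-223)²))/((-4957 - 2273)/(-13265 - 22369) - 4505) = (2759 + (-6 + 49729))/(-7230/(-35634) - 4505) = (2759 + 49723)/(-7230*(-1/35634) - 4505) = 52482/(1205/5939 - 4505) = 52482/(-26753990/5939) = 52482*(-5939/26753990) = -155845299/13376995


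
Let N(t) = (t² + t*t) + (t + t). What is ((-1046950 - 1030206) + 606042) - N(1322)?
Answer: -4969126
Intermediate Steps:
N(t) = 2*t + 2*t² (N(t) = (t² + t²) + 2*t = 2*t² + 2*t = 2*t + 2*t²)
((-1046950 - 1030206) + 606042) - N(1322) = ((-1046950 - 1030206) + 606042) - 2*1322*(1 + 1322) = (-2077156 + 606042) - 2*1322*1323 = -1471114 - 1*3498012 = -1471114 - 3498012 = -4969126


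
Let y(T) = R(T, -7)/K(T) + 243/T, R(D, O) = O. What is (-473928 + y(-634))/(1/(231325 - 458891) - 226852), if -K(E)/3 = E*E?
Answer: 2097626572300219/1004056308888762 ≈ 2.0892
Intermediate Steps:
K(E) = -3*E² (K(E) = -3*E*E = -3*E²)
y(T) = 243/T + 7/(3*T²) (y(T) = -7*(-1/(3*T²)) + 243/T = -(-7)/(3*T²) + 243/T = 7/(3*T²) + 243/T = 243/T + 7/(3*T²))
(-473928 + y(-634))/(1/(231325 - 458891) - 226852) = (-473928 + (⅓)*(7 + 729*(-634))/(-634)²)/(1/(231325 - 458891) - 226852) = (-473928 + (⅓)*(1/401956)*(7 - 462186))/(1/(-227566) - 226852) = (-473928 + (⅓)*(1/401956)*(-462179))/(-1/227566 - 226852) = (-473928 - 462179/1205868)/(-51623802233/227566) = -571495071683/1205868*(-227566/51623802233) = 2097626572300219/1004056308888762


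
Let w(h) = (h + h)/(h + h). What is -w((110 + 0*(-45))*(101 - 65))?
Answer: -1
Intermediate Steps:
w(h) = 1 (w(h) = (2*h)/((2*h)) = (2*h)*(1/(2*h)) = 1)
-w((110 + 0*(-45))*(101 - 65)) = -1*1 = -1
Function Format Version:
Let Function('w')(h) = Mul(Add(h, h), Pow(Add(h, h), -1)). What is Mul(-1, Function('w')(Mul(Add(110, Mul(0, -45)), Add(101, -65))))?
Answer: -1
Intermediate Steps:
Function('w')(h) = 1 (Function('w')(h) = Mul(Mul(2, h), Pow(Mul(2, h), -1)) = Mul(Mul(2, h), Mul(Rational(1, 2), Pow(h, -1))) = 1)
Mul(-1, Function('w')(Mul(Add(110, Mul(0, -45)), Add(101, -65)))) = Mul(-1, 1) = -1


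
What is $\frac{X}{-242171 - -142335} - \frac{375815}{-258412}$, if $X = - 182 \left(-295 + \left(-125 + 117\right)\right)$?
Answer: $\frac{528851777}{586336828} \approx 0.90196$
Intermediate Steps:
$X = 55146$ ($X = - 182 \left(-295 - 8\right) = \left(-182\right) \left(-303\right) = 55146$)
$\frac{X}{-242171 - -142335} - \frac{375815}{-258412} = \frac{55146}{-242171 - -142335} - \frac{375815}{-258412} = \frac{55146}{-242171 + 142335} - - \frac{34165}{23492} = \frac{55146}{-99836} + \frac{34165}{23492} = 55146 \left(- \frac{1}{99836}\right) + \frac{34165}{23492} = - \frac{27573}{49918} + \frac{34165}{23492} = \frac{528851777}{586336828}$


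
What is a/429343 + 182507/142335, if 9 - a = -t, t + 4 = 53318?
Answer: 85947832106/61110535905 ≈ 1.4064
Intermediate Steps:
t = 53314 (t = -4 + 53318 = 53314)
a = 53323 (a = 9 - (-1)*53314 = 9 - 1*(-53314) = 9 + 53314 = 53323)
a/429343 + 182507/142335 = 53323/429343 + 182507/142335 = 85947832106/61110535905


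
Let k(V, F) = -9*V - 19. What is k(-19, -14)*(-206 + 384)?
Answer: 27056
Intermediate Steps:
k(V, F) = -19 - 9*V
k(-19, -14)*(-206 + 384) = (-19 - 9*(-19))*(-206 + 384) = (-19 + 171)*178 = 152*178 = 27056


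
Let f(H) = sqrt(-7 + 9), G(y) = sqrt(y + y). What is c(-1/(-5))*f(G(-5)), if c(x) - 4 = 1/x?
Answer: 9*sqrt(2) ≈ 12.728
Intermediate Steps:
G(y) = sqrt(2)*sqrt(y) (G(y) = sqrt(2*y) = sqrt(2)*sqrt(y))
c(x) = 4 + 1/x
f(H) = sqrt(2)
c(-1/(-5))*f(G(-5)) = (4 + 1/(-1/(-5)))*sqrt(2) = (4 + 1/(-1*(-1/5)))*sqrt(2) = (4 + 1/(1/5))*sqrt(2) = (4 + 5)*sqrt(2) = 9*sqrt(2)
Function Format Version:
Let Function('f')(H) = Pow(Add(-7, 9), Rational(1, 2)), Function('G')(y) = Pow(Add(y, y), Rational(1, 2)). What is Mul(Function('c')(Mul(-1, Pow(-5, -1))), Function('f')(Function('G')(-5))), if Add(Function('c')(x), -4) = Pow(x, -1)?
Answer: Mul(9, Pow(2, Rational(1, 2))) ≈ 12.728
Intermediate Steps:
Function('G')(y) = Mul(Pow(2, Rational(1, 2)), Pow(y, Rational(1, 2))) (Function('G')(y) = Pow(Mul(2, y), Rational(1, 2)) = Mul(Pow(2, Rational(1, 2)), Pow(y, Rational(1, 2))))
Function('c')(x) = Add(4, Pow(x, -1))
Function('f')(H) = Pow(2, Rational(1, 2))
Mul(Function('c')(Mul(-1, Pow(-5, -1))), Function('f')(Function('G')(-5))) = Mul(Add(4, Pow(Mul(-1, Pow(-5, -1)), -1)), Pow(2, Rational(1, 2))) = Mul(Add(4, Pow(Mul(-1, Rational(-1, 5)), -1)), Pow(2, Rational(1, 2))) = Mul(Add(4, Pow(Rational(1, 5), -1)), Pow(2, Rational(1, 2))) = Mul(Add(4, 5), Pow(2, Rational(1, 2))) = Mul(9, Pow(2, Rational(1, 2)))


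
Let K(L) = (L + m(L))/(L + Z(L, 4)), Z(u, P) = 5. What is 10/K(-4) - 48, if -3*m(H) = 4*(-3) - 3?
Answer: -38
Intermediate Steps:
m(H) = 5 (m(H) = -(4*(-3) - 3)/3 = -(-12 - 3)/3 = -1/3*(-15) = 5)
K(L) = 1 (K(L) = (L + 5)/(L + 5) = (5 + L)/(5 + L) = 1)
10/K(-4) - 48 = 10/1 - 48 = 10*1 - 48 = 10 - 48 = -38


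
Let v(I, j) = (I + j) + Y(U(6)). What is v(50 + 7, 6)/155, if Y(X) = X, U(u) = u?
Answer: 69/155 ≈ 0.44516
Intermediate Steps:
v(I, j) = 6 + I + j (v(I, j) = (I + j) + 6 = 6 + I + j)
v(50 + 7, 6)/155 = (6 + (50 + 7) + 6)/155 = (6 + 57 + 6)*(1/155) = 69*(1/155) = 69/155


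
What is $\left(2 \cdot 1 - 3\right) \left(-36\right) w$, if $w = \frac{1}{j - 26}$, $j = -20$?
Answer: $- \frac{18}{23} \approx -0.78261$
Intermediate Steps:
$w = - \frac{1}{46}$ ($w = \frac{1}{-20 - 26} = \frac{1}{-46} = - \frac{1}{46} \approx -0.021739$)
$\left(2 \cdot 1 - 3\right) \left(-36\right) w = \left(2 \cdot 1 - 3\right) \left(-36\right) \left(- \frac{1}{46}\right) = \left(2 - 3\right) \left(-36\right) \left(- \frac{1}{46}\right) = \left(-1\right) \left(-36\right) \left(- \frac{1}{46}\right) = 36 \left(- \frac{1}{46}\right) = - \frac{18}{23}$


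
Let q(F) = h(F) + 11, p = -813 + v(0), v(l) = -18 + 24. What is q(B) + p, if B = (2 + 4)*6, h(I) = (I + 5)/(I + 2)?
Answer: -30207/38 ≈ -794.92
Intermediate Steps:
h(I) = (5 + I)/(2 + I)
v(l) = 6
B = 36 (B = 6*6 = 36)
p = -807 (p = -813 + 6 = -807)
q(F) = 11 + (5 + F)/(2 + F) (q(F) = (5 + F)/(2 + F) + 11 = 11 + (5 + F)/(2 + F))
q(B) + p = 3*(9 + 4*36)/(2 + 36) - 807 = 3*(9 + 144)/38 - 807 = 3*(1/38)*153 - 807 = 459/38 - 807 = -30207/38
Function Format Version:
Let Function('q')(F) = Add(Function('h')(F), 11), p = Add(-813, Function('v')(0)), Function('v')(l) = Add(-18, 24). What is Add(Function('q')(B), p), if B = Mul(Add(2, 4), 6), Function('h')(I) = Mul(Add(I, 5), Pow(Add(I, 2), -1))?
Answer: Rational(-30207, 38) ≈ -794.92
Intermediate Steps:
Function('h')(I) = Mul(Pow(Add(2, I), -1), Add(5, I)) (Function('h')(I) = Mul(Add(5, I), Pow(Add(2, I), -1)) = Mul(Pow(Add(2, I), -1), Add(5, I)))
Function('v')(l) = 6
B = 36 (B = Mul(6, 6) = 36)
p = -807 (p = Add(-813, 6) = -807)
Function('q')(F) = Add(11, Mul(Pow(Add(2, F), -1), Add(5, F))) (Function('q')(F) = Add(Mul(Pow(Add(2, F), -1), Add(5, F)), 11) = Add(11, Mul(Pow(Add(2, F), -1), Add(5, F))))
Add(Function('q')(B), p) = Add(Mul(3, Pow(Add(2, 36), -1), Add(9, Mul(4, 36))), -807) = Add(Mul(3, Pow(38, -1), Add(9, 144)), -807) = Add(Mul(3, Rational(1, 38), 153), -807) = Add(Rational(459, 38), -807) = Rational(-30207, 38)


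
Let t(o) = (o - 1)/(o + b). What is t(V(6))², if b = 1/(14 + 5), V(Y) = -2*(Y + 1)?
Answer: 3249/2809 ≈ 1.1566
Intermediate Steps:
V(Y) = -2 - 2*Y (V(Y) = -2*(1 + Y) = -2 - 2*Y)
b = 1/19 ≈ 0.052632
t(o) = (-1 + o)/(1/19 + o) (t(o) = (o - 1)/(o + 1/19) = (-1 + o)/(1/19 + o))
t(V(6))² = (19*(-1 + (-2 - 2*6))/(1 + 19*(-2 - 2*6)))² = (19*(-1 + (-2 - 12))/(1 + 19*(-2 - 12)))² = (19*(-1 - 14)/(1 + 19*(-14)))² = (19*(-15)/(1 - 266))² = (19*(-15)/(-265))² = (19*(-1/265)*(-15))² = (57/53)² = 3249/2809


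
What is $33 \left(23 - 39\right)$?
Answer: $-528$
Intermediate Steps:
$33 \left(23 - 39\right) = 33 \left(-16\right) = -528$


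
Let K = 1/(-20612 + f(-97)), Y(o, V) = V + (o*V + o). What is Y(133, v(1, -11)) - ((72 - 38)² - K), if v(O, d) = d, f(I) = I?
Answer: -51710374/20709 ≈ -2497.0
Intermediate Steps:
Y(o, V) = V + o + V*o (Y(o, V) = V + (V*o + o) = V + (o + V*o) = V + o + V*o)
K = -1/20709 (K = 1/(-20612 - 97) = 1/(-20709) = -1/20709 ≈ -4.8288e-5)
Y(133, v(1, -11)) - ((72 - 38)² - K) = (-11 + 133 - 11*133) - ((72 - 38)² - 1*(-1/20709)) = (-11 + 133 - 1463) - (34² + 1/20709) = -1341 - (1156 + 1/20709) = -1341 - 1*23939605/20709 = -1341 - 23939605/20709 = -51710374/20709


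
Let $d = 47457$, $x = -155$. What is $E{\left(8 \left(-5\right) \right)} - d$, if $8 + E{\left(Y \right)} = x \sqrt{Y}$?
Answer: $-47465 - 310 i \sqrt{10} \approx -47465.0 - 980.31 i$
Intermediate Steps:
$E{\left(Y \right)} = -8 - 155 \sqrt{Y}$
$E{\left(8 \left(-5\right) \right)} - d = \left(-8 - 155 \sqrt{8 \left(-5\right)}\right) - 47457 = \left(-8 - 155 \sqrt{-40}\right) - 47457 = \left(-8 - 155 \cdot 2 i \sqrt{10}\right) - 47457 = \left(-8 - 310 i \sqrt{10}\right) - 47457 = -47465 - 310 i \sqrt{10}$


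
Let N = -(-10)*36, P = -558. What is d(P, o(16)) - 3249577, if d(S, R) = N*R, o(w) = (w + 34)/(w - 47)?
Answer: -100754887/31 ≈ -3.2502e+6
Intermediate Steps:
N = 360 (N = -10*(-36) = 360)
o(w) = (34 + w)/(-47 + w)
d(S, R) = 360*R
d(P, o(16)) - 3249577 = 360*((34 + 16)/(-47 + 16)) - 3249577 = 360*(50/(-31)) - 3249577 = 360*(-1/31*50) - 3249577 = 360*(-50/31) - 3249577 = -18000/31 - 3249577 = -100754887/31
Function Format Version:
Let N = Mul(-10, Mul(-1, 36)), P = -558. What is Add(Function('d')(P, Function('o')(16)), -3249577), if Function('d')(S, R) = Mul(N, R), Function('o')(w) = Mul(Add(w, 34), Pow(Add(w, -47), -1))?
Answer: Rational(-100754887, 31) ≈ -3.2502e+6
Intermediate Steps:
N = 360 (N = Mul(-10, -36) = 360)
Function('o')(w) = Mul(Pow(Add(-47, w), -1), Add(34, w)) (Function('o')(w) = Mul(Add(34, w), Pow(Add(-47, w), -1)) = Mul(Pow(Add(-47, w), -1), Add(34, w)))
Function('d')(S, R) = Mul(360, R)
Add(Function('d')(P, Function('o')(16)), -3249577) = Add(Mul(360, Mul(Pow(Add(-47, 16), -1), Add(34, 16))), -3249577) = Add(Mul(360, Mul(Pow(-31, -1), 50)), -3249577) = Add(Mul(360, Mul(Rational(-1, 31), 50)), -3249577) = Add(Mul(360, Rational(-50, 31)), -3249577) = Add(Rational(-18000, 31), -3249577) = Rational(-100754887, 31)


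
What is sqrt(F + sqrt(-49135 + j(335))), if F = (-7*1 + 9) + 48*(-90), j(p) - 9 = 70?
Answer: sqrt(-4318 + 4*I*sqrt(3066)) ≈ 1.685 + 65.733*I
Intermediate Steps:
j(p) = 79 (j(p) = 9 + 70 = 79)
F = -4318 (F = (-7 + 9) - 4320 = 2 - 4320 = -4318)
sqrt(F + sqrt(-49135 + j(335))) = sqrt(-4318 + sqrt(-49135 + 79)) = sqrt(-4318 + sqrt(-49056)) = sqrt(-4318 + 4*I*sqrt(3066))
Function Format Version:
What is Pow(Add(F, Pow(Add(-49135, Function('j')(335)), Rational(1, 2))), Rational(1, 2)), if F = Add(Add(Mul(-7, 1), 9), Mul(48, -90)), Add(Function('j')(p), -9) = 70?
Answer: Pow(Add(-4318, Mul(4, I, Pow(3066, Rational(1, 2)))), Rational(1, 2)) ≈ Add(1.685, Mul(65.733, I))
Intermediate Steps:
Function('j')(p) = 79 (Function('j')(p) = Add(9, 70) = 79)
F = -4318 (F = Add(Add(-7, 9), -4320) = Add(2, -4320) = -4318)
Pow(Add(F, Pow(Add(-49135, Function('j')(335)), Rational(1, 2))), Rational(1, 2)) = Pow(Add(-4318, Pow(Add(-49135, 79), Rational(1, 2))), Rational(1, 2)) = Pow(Add(-4318, Pow(-49056, Rational(1, 2))), Rational(1, 2)) = Pow(Add(-4318, Mul(4, I, Pow(3066, Rational(1, 2)))), Rational(1, 2))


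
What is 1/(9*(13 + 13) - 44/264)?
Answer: 6/1403 ≈ 0.0042766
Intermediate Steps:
1/(9*(13 + 13) - 44/264) = 1/(9*26 - 44*1/264) = 1/(234 - 1/6) = 1/(1403/6) = 6/1403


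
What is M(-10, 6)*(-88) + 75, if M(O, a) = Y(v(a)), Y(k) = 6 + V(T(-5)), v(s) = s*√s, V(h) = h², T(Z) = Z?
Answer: -2653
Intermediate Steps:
v(s) = s^(3/2)
Y(k) = 31 (Y(k) = 6 + (-5)² = 6 + 25 = 31)
M(O, a) = 31
M(-10, 6)*(-88) + 75 = 31*(-88) + 75 = -2728 + 75 = -2653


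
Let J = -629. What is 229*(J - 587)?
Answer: -278464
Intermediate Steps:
229*(J - 587) = 229*(-629 - 587) = 229*(-1216) = -278464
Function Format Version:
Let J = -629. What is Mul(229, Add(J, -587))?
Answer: -278464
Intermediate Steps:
Mul(229, Add(J, -587)) = Mul(229, Add(-629, -587)) = Mul(229, -1216) = -278464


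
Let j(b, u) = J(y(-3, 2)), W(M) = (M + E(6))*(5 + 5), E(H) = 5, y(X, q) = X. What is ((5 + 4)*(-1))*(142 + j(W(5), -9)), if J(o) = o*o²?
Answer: -1035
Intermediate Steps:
J(o) = o³
W(M) = 50 + 10*M (W(M) = (M + 5)*(5 + 5) = (5 + M)*10 = 50 + 10*M)
j(b, u) = -27 (j(b, u) = (-3)³ = -27)
((5 + 4)*(-1))*(142 + j(W(5), -9)) = ((5 + 4)*(-1))*(142 - 27) = (9*(-1))*115 = -9*115 = -1035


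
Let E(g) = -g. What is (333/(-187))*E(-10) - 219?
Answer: -44283/187 ≈ -236.81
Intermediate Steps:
(333/(-187))*E(-10) - 219 = (333/(-187))*(-1*(-10)) - 219 = (333*(-1/187))*10 - 219 = -333/187*10 - 219 = -3330/187 - 219 = -44283/187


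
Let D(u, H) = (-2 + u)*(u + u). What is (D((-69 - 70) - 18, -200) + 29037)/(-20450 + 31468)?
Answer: 78963/11018 ≈ 7.1667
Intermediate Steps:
D(u, H) = 2*u*(-2 + u) (D(u, H) = (-2 + u)*(2*u) = 2*u*(-2 + u))
(D((-69 - 70) - 18, -200) + 29037)/(-20450 + 31468) = (2*((-69 - 70) - 18)*(-2 + ((-69 - 70) - 18)) + 29037)/(-20450 + 31468) = (2*(-139 - 18)*(-2 + (-139 - 18)) + 29037)/11018 = (2*(-157)*(-2 - 157) + 29037)*(1/11018) = (2*(-157)*(-159) + 29037)*(1/11018) = (49926 + 29037)*(1/11018) = 78963*(1/11018) = 78963/11018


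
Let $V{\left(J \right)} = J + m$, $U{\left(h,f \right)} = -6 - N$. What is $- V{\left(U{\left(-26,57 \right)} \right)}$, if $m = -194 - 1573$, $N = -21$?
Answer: $1752$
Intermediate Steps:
$U{\left(h,f \right)} = 15$ ($U{\left(h,f \right)} = -6 - -21 = -6 + 21 = 15$)
$m = -1767$ ($m = -194 - 1573 = -1767$)
$V{\left(J \right)} = -1767 + J$ ($V{\left(J \right)} = J - 1767 = -1767 + J$)
$- V{\left(U{\left(-26,57 \right)} \right)} = - (-1767 + 15) = \left(-1\right) \left(-1752\right) = 1752$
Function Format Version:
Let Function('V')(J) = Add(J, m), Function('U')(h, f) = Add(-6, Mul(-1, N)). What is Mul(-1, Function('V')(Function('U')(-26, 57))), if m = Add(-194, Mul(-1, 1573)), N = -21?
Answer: 1752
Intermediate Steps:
Function('U')(h, f) = 15 (Function('U')(h, f) = Add(-6, Mul(-1, -21)) = Add(-6, 21) = 15)
m = -1767 (m = Add(-194, -1573) = -1767)
Function('V')(J) = Add(-1767, J) (Function('V')(J) = Add(J, -1767) = Add(-1767, J))
Mul(-1, Function('V')(Function('U')(-26, 57))) = Mul(-1, Add(-1767, 15)) = Mul(-1, -1752) = 1752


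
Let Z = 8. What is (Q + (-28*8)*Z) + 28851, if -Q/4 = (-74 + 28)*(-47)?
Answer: 18411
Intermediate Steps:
Q = -8648 (Q = -4*(-74 + 28)*(-47) = -(-184)*(-47) = -4*2162 = -8648)
(Q + (-28*8)*Z) + 28851 = (-8648 - 28*8*8) + 28851 = (-8648 - 224*8) + 28851 = (-8648 - 1792) + 28851 = -10440 + 28851 = 18411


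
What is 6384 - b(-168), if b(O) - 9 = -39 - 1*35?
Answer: 6449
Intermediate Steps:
b(O) = -65 (b(O) = 9 + (-39 - 1*35) = 9 + (-39 - 35) = 9 - 74 = -65)
6384 - b(-168) = 6384 - 1*(-65) = 6384 + 65 = 6449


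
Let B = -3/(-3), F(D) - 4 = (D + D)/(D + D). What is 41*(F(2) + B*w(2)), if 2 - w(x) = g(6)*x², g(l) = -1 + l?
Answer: -533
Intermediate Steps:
w(x) = 2 - 5*x² (w(x) = 2 - (-1 + 6)*x² = 2 - 5*x²)
F(D) = 5 (F(D) = 4 + (D + D)/(D + D) = 4 + (2*D)/((2*D)) = 4 + (2*D)*(1/(2*D)) = 4 + 1 = 5)
B = 1 (B = -3*(-⅓) = 1)
41*(F(2) + B*w(2)) = 41*(5 + 1*(2 - 5*2²)) = 41*(5 + 1*(2 - 5*4)) = 41*(5 + 1*(2 - 20)) = 41*(5 + 1*(-18)) = 41*(5 - 18) = 41*(-13) = -533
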